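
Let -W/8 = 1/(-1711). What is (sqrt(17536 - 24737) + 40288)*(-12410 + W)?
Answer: -855455328576/1711 - 21233502*I*sqrt(7201)/1711 ≈ -4.9997e+8 - 1.0531e+6*I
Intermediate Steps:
W = 8/1711 (W = -8/(-1711) = -8*(-1/1711) = 8/1711 ≈ 0.0046756)
(sqrt(17536 - 24737) + 40288)*(-12410 + W) = (sqrt(17536 - 24737) + 40288)*(-12410 + 8/1711) = (sqrt(-7201) + 40288)*(-21233502/1711) = (I*sqrt(7201) + 40288)*(-21233502/1711) = (40288 + I*sqrt(7201))*(-21233502/1711) = -855455328576/1711 - 21233502*I*sqrt(7201)/1711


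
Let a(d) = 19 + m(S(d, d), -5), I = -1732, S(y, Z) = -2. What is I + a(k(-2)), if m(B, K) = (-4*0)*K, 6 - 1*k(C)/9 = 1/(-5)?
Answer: -1713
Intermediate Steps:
k(C) = 279/5 (k(C) = 54 - 9/(-5) = 54 - 9*(-⅕) = 54 + 9/5 = 279/5)
m(B, K) = 0 (m(B, K) = 0*K = 0)
a(d) = 19 (a(d) = 19 + 0 = 19)
I + a(k(-2)) = -1732 + 19 = -1713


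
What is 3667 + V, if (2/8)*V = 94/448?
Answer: 205399/56 ≈ 3667.8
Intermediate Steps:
V = 47/56 (V = 4*(94/448) = 4*(94*(1/448)) = 4*(47/224) = 47/56 ≈ 0.83929)
3667 + V = 3667 + 47/56 = 205399/56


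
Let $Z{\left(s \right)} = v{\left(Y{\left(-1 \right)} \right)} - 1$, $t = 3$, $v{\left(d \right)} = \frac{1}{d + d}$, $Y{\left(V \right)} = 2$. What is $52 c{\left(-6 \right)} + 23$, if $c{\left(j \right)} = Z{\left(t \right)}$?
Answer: $-16$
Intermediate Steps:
$v{\left(d \right)} = \frac{1}{2 d}$
$Z{\left(s \right)} = - \frac{3}{4}$ ($Z{\left(s \right)} = \frac{1}{2 \cdot 2} - 1 = \frac{1}{2} \cdot \frac{1}{2} - 1 = \frac{1}{4} - 1 = - \frac{3}{4}$)
$c{\left(j \right)} = - \frac{3}{4}$
$52 c{\left(-6 \right)} + 23 = 52 \left(- \frac{3}{4}\right) + 23 = -39 + 23 = -16$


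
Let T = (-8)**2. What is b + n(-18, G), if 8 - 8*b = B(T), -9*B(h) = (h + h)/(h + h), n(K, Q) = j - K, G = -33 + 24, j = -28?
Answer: -647/72 ≈ -8.9861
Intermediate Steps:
G = -9
n(K, Q) = -28 - K
T = 64
B(h) = -1/9 (B(h) = -(h + h)/(9*(h + h)) = -2*h/(9*(2*h)) = -2*h*1/(2*h)/9 = -1/9*1 = -1/9)
b = 73/72 (b = 1 - 1/8*(-1/9) = 1 + 1/72 = 73/72 ≈ 1.0139)
b + n(-18, G) = 73/72 + (-28 - 1*(-18)) = 73/72 + (-28 + 18) = 73/72 - 10 = -647/72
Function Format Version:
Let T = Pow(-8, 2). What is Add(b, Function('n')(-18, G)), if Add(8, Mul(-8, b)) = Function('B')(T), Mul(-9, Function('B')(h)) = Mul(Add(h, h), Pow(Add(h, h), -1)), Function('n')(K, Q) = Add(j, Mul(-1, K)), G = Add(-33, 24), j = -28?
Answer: Rational(-647, 72) ≈ -8.9861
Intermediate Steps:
G = -9
Function('n')(K, Q) = Add(-28, Mul(-1, K))
T = 64
Function('B')(h) = Rational(-1, 9) (Function('B')(h) = Mul(Rational(-1, 9), Mul(Add(h, h), Pow(Add(h, h), -1))) = Mul(Rational(-1, 9), Mul(Mul(2, h), Pow(Mul(2, h), -1))) = Mul(Rational(-1, 9), Mul(Mul(2, h), Mul(Rational(1, 2), Pow(h, -1)))) = Mul(Rational(-1, 9), 1) = Rational(-1, 9))
b = Rational(73, 72) (b = Add(1, Mul(Rational(-1, 8), Rational(-1, 9))) = Add(1, Rational(1, 72)) = Rational(73, 72) ≈ 1.0139)
Add(b, Function('n')(-18, G)) = Add(Rational(73, 72), Add(-28, Mul(-1, -18))) = Add(Rational(73, 72), Add(-28, 18)) = Add(Rational(73, 72), -10) = Rational(-647, 72)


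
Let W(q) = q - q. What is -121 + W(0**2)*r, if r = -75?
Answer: -121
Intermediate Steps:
W(q) = 0
-121 + W(0**2)*r = -121 + 0*(-75) = -121 + 0 = -121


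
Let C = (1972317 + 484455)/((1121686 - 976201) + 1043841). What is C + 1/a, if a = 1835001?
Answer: 751363377683/363735733221 ≈ 2.0657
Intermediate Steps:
C = 409462/198221 (C = 2456772/(145485 + 1043841) = 2456772/1189326 = 2456772*(1/1189326) = 409462/198221 ≈ 2.0657)
C + 1/a = 409462/198221 + 1/1835001 = 751363377683/363735733221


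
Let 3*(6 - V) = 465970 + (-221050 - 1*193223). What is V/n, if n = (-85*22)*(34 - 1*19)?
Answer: 51679/84150 ≈ 0.61413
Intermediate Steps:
V = -51679/3 (V = 6 - (465970 + (-221050 - 1*193223))/3 = 6 - (465970 + (-221050 - 193223))/3 = 6 - (465970 - 414273)/3 = 6 - 1/3*51697 = 6 - 51697/3 = -51679/3 ≈ -17226.)
n = -28050 (n = -1870*(34 - 19) = -1870*15 = -28050)
V/n = -51679/3/(-28050) = -51679/3*(-1/28050) = 51679/84150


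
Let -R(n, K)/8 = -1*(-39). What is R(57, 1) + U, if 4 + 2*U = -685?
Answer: -1313/2 ≈ -656.50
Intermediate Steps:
R(n, K) = -312 (R(n, K) = -(-8)*(-39) = -8*39 = -312)
U = -689/2 (U = -2 + (½)*(-685) = -2 - 685/2 = -689/2 ≈ -344.50)
R(57, 1) + U = -312 - 689/2 = -1313/2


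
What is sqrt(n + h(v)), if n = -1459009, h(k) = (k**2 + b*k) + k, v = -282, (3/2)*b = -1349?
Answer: I*sqrt(1126155) ≈ 1061.2*I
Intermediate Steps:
b = -2698/3 (b = (2/3)*(-1349) = -2698/3 ≈ -899.33)
h(k) = k**2 - 2695*k/3 (h(k) = (k**2 - 2698*k/3) + k = k**2 - 2695*k/3)
sqrt(n + h(v)) = sqrt(-1459009 + (1/3)*(-282)*(-2695 + 3*(-282))) = sqrt(-1459009 + (1/3)*(-282)*(-2695 - 846)) = sqrt(-1459009 + (1/3)*(-282)*(-3541)) = sqrt(-1459009 + 332854) = sqrt(-1126155) = I*sqrt(1126155)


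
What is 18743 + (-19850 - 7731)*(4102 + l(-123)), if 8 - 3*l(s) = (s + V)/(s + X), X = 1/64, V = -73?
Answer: -890819444497/7871 ≈ -1.1318e+8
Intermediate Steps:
X = 1/64 ≈ 0.015625
l(s) = 8/3 - (-73 + s)/(3*(1/64 + s)) (l(s) = 8/3 - (s - 73)/(3*(s + 1/64)) = 8/3 - (-73 + s)/(3*(1/64 + s)))
18743 + (-19850 - 7731)*(4102 + l(-123)) = 18743 + (-19850 - 7731)*(4102 + 8*(585 + 56*(-123))/(3*(1 + 64*(-123)))) = 18743 - 27581*(4102 + 8*(585 - 6888)/(3*(1 - 7872))) = 18743 - 27581*(4102 + (8/3)*(-6303)/(-7871)) = 18743 - 27581*(4102 + (8/3)*(-1/7871)*(-6303)) = 18743 - 27581*(4102 + 16808/7871) = 18743 - 27581*32303650/7871 = 18743 - 890966970650/7871 = -890819444497/7871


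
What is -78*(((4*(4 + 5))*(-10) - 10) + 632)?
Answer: -20436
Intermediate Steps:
-78*(((4*(4 + 5))*(-10) - 10) + 632) = -78*(((4*9)*(-10) - 10) + 632) = -78*((36*(-10) - 10) + 632) = -78*((-360 - 10) + 632) = -78*(-370 + 632) = -78*262 = -20436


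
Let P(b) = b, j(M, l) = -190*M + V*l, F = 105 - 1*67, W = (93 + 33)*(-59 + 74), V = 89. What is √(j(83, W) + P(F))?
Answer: 3*√16942 ≈ 390.48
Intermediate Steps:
W = 1890 (W = 126*15 = 1890)
F = 38 (F = 105 - 67 = 38)
j(M, l) = -190*M + 89*l
√(j(83, W) + P(F)) = √((-190*83 + 89*1890) + 38) = √((-15770 + 168210) + 38) = √(152440 + 38) = √152478 = 3*√16942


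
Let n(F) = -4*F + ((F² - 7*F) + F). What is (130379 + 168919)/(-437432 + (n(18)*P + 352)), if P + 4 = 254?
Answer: -149649/200540 ≈ -0.74623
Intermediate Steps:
P = 250 (P = -4 + 254 = 250)
n(F) = F² - 10*F (n(F) = -4*F + (F² - 6*F) = F² - 10*F)
(130379 + 168919)/(-437432 + (n(18)*P + 352)) = (130379 + 168919)/(-437432 + ((18*(-10 + 18))*250 + 352)) = 299298/(-437432 + ((18*8)*250 + 352)) = 299298/(-437432 + (144*250 + 352)) = 299298/(-437432 + (36000 + 352)) = 299298/(-437432 + 36352) = 299298/(-401080) = 299298*(-1/401080) = -149649/200540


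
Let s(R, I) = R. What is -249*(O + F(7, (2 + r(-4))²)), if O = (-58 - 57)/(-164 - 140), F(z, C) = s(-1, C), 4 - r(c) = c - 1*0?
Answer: 47061/304 ≈ 154.81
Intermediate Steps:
r(c) = 4 - c (r(c) = 4 - (c - 1*0) = 4 - (c + 0) = 4 - c)
F(z, C) = -1
O = 115/304 (O = -115/(-304) = -115*(-1/304) = 115/304 ≈ 0.37829)
-249*(O + F(7, (2 + r(-4))²)) = -249*(115/304 - 1) = -249*(-189/304) = 47061/304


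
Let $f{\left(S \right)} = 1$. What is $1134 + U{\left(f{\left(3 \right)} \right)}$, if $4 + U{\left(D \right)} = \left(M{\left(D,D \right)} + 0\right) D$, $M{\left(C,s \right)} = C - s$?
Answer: $1130$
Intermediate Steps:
$U{\left(D \right)} = -4$ ($U{\left(D \right)} = -4 + \left(\left(D - D\right) + 0\right) D = -4 + \left(0 + 0\right) D = -4 + 0 D = -4 + 0 = -4$)
$1134 + U{\left(f{\left(3 \right)} \right)} = 1134 - 4 = 1130$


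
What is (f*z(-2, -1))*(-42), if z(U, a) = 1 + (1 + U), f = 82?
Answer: 0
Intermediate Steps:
z(U, a) = 2 + U
(f*z(-2, -1))*(-42) = (82*(2 - 2))*(-42) = (82*0)*(-42) = 0*(-42) = 0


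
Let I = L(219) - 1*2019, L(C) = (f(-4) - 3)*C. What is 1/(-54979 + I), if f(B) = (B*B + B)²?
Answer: -1/26119 ≈ -3.8286e-5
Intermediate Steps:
f(B) = (B + B²)² (f(B) = (B² + B)² = (B + B²)²)
L(C) = 141*C (L(C) = ((-4)²*(1 - 4)² - 3)*C = (16*(-3)² - 3)*C = (16*9 - 3)*C = (144 - 3)*C = 141*C)
I = 28860 (I = 141*219 - 1*2019 = 30879 - 2019 = 28860)
1/(-54979 + I) = 1/(-54979 + 28860) = 1/(-26119) = -1/26119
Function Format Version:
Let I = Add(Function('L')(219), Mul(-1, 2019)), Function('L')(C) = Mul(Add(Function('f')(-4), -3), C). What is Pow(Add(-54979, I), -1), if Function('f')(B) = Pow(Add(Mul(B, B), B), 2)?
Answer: Rational(-1, 26119) ≈ -3.8286e-5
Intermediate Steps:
Function('f')(B) = Pow(Add(B, Pow(B, 2)), 2) (Function('f')(B) = Pow(Add(Pow(B, 2), B), 2) = Pow(Add(B, Pow(B, 2)), 2))
Function('L')(C) = Mul(141, C) (Function('L')(C) = Mul(Add(Mul(Pow(-4, 2), Pow(Add(1, -4), 2)), -3), C) = Mul(Add(Mul(16, Pow(-3, 2)), -3), C) = Mul(Add(Mul(16, 9), -3), C) = Mul(Add(144, -3), C) = Mul(141, C))
I = 28860 (I = Add(Mul(141, 219), Mul(-1, 2019)) = Add(30879, -2019) = 28860)
Pow(Add(-54979, I), -1) = Pow(Add(-54979, 28860), -1) = Pow(-26119, -1) = Rational(-1, 26119)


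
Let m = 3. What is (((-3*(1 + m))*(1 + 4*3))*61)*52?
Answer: -494832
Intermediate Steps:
(((-3*(1 + m))*(1 + 4*3))*61)*52 = (((-3*(1 + 3))*(1 + 4*3))*61)*52 = (((-3*4)*(1 + 12))*61)*52 = (-12*13*61)*52 = -156*61*52 = -9516*52 = -494832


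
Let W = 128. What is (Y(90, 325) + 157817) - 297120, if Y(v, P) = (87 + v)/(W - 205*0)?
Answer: -17830607/128 ≈ -1.3930e+5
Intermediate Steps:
Y(v, P) = 87/128 + v/128 (Y(v, P) = (87 + v)/(128 - 205*0) = (87 + v)/(128 + 0) = (87 + v)/128 = (87 + v)*(1/128) = 87/128 + v/128)
(Y(90, 325) + 157817) - 297120 = ((87/128 + (1/128)*90) + 157817) - 297120 = ((87/128 + 45/64) + 157817) - 297120 = (177/128 + 157817) - 297120 = 20200753/128 - 297120 = -17830607/128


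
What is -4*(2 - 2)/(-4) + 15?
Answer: 15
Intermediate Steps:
-4*(2 - 2)/(-4) + 15 = -4*0*(-¼) + 15 = 0*(-¼) + 15 = 0 + 15 = 15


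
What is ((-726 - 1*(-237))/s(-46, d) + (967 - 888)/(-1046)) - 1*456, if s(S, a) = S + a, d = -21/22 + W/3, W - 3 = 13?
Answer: -1276711481/2873362 ≈ -444.33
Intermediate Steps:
W = 16 (W = 3 + 13 = 16)
d = 289/66 (d = -21/22 + 16/3 = 289/66 ≈ 4.3788)
((-726 - 1*(-237))/s(-46, d) + (967 - 888)/(-1046)) - 1*456 = ((-726 - 1*(-237))/(-46 + 289/66) + (967 - 888)/(-1046)) - 1*456 = ((-726 + 237)/(-2747/66) + 79*(-1/1046)) - 456 = (-489*(-66/2747) - 79/1046) - 456 = (32274/2747 - 79/1046) - 456 = 33541591/2873362 - 456 = -1276711481/2873362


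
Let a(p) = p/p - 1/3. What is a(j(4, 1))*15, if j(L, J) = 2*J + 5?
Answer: 10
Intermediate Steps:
j(L, J) = 5 + 2*J
a(p) = ⅔ (a(p) = 1 - 1*⅓ = 1 - ⅓ = ⅔)
a(j(4, 1))*15 = (⅔)*15 = 10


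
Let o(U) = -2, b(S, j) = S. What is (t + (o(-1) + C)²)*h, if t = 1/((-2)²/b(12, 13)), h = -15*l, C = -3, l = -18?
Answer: 7560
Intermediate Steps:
h = 270 (h = -15*(-18) = 270)
t = 3 (t = 1/((-2)²/12) = 1/(4*(1/12)) = 1/(⅓) = 3)
(t + (o(-1) + C)²)*h = (3 + (-2 - 3)²)*270 = (3 + (-5)²)*270 = (3 + 25)*270 = 28*270 = 7560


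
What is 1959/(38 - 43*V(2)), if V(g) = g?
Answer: -653/16 ≈ -40.813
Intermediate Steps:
1959/(38 - 43*V(2)) = 1959/(38 - 43*2) = 1959/(38 - 86) = 1959/(-48) = 1959*(-1/48) = -653/16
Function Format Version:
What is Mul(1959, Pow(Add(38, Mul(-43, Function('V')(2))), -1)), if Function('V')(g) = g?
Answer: Rational(-653, 16) ≈ -40.813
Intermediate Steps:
Mul(1959, Pow(Add(38, Mul(-43, Function('V')(2))), -1)) = Mul(1959, Pow(Add(38, Mul(-43, 2)), -1)) = Mul(1959, Pow(Add(38, -86), -1)) = Mul(1959, Pow(-48, -1)) = Mul(1959, Rational(-1, 48)) = Rational(-653, 16)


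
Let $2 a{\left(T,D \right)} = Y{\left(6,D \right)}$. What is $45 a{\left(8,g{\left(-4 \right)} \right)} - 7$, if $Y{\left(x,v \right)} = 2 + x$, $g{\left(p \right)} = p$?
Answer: $173$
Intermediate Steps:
$a{\left(T,D \right)} = 4$ ($a{\left(T,D \right)} = \frac{2 + 6}{2} = \frac{1}{2} \cdot 8 = 4$)
$45 a{\left(8,g{\left(-4 \right)} \right)} - 7 = 45 \cdot 4 - 7 = 180 - 7 = 173$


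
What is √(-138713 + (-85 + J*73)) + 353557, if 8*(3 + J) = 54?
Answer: 353557 + I*√554097/2 ≈ 3.5356e+5 + 372.19*I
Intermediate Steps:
J = 15/4 (J = -3 + (⅛)*54 = -3 + 27/4 = 15/4 ≈ 3.7500)
√(-138713 + (-85 + J*73)) + 353557 = √(-138713 + (-85 + (15/4)*73)) + 353557 = √(-138713 + (-85 + 1095/4)) + 353557 = √(-138713 + 755/4) + 353557 = √(-554097/4) + 353557 = I*√554097/2 + 353557 = 353557 + I*√554097/2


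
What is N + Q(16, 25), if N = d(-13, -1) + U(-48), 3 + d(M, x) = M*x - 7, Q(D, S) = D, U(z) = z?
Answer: -29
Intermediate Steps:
d(M, x) = -10 + M*x (d(M, x) = -3 + (M*x - 7) = -3 + (-7 + M*x) = -10 + M*x)
N = -45 (N = (-10 - 13*(-1)) - 48 = (-10 + 13) - 48 = 3 - 48 = -45)
N + Q(16, 25) = -45 + 16 = -29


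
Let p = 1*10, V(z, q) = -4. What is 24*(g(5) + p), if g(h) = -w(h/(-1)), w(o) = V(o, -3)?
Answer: 336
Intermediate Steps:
w(o) = -4
p = 10
g(h) = 4 (g(h) = -1*(-4) = 4)
24*(g(5) + p) = 24*(4 + 10) = 24*14 = 336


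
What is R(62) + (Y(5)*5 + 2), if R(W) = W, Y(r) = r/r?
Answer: 69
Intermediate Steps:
Y(r) = 1
R(62) + (Y(5)*5 + 2) = 62 + (1*5 + 2) = 62 + (5 + 2) = 62 + 7 = 69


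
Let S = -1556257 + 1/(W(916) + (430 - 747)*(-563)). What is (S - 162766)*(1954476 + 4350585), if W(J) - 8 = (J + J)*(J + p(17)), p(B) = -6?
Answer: -2857658226213228048/263657 ≈ -1.0839e+13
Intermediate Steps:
W(J) = 8 + 2*J*(-6 + J) (W(J) = 8 + (J + J)*(J - 6) = 8 + (2*J)*(-6 + J) = 8 + 2*J*(-6 + J))
S = -2872226362942/1845599 (S = -1556257 + 1/((8 - 12*916 + 2*916**2) + (430 - 747)*(-563)) = -1556257 + 1/((8 - 10992 + 2*839056) - 317*(-563)) = -1556257 + 1/((8 - 10992 + 1678112) + 178471) = -1556257 + 1/(1667128 + 178471) = -1556257 + 1/1845599 = -2872226362942/1845599 ≈ -1.5563e+6)
(S - 162766)*(1954476 + 4350585) = (-2872226362942/1845599 - 162766)*(1954476 + 4350585) = -3172627129776/1845599*6305061 = -2857658226213228048/263657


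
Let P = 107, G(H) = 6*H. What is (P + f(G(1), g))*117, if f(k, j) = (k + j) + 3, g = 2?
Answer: 13806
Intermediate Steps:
f(k, j) = 3 + j + k (f(k, j) = (j + k) + 3 = 3 + j + k)
(P + f(G(1), g))*117 = (107 + (3 + 2 + 6*1))*117 = (107 + (3 + 2 + 6))*117 = (107 + 11)*117 = 118*117 = 13806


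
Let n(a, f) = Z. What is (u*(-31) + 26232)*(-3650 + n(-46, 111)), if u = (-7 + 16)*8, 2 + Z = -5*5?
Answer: -88248000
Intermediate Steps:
Z = -27 (Z = -2 - 5*5 = -2 - 25 = -27)
u = 72 (u = 9*8 = 72)
n(a, f) = -27
(u*(-31) + 26232)*(-3650 + n(-46, 111)) = (72*(-31) + 26232)*(-3650 - 27) = (-2232 + 26232)*(-3677) = 24000*(-3677) = -88248000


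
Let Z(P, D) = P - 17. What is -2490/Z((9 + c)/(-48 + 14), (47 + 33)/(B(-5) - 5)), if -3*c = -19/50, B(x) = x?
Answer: 12699000/88069 ≈ 144.19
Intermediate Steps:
c = 19/150 (c = -(-19)/(3*50) = -⅓*(-19/50) = 19/150 ≈ 0.12667)
Z(P, D) = -17 + P
-2490/Z((9 + c)/(-48 + 14), (47 + 33)/(B(-5) - 5)) = -2490/(-17 + (9 + 19/150)/(-48 + 14)) = -2490/(-17 + (1369/150)/(-34)) = -2490/(-17 + (1369/150)*(-1/34)) = -2490/(-17 - 1369/5100) = -2490/(-88069/5100) = -2490*(-5100/88069) = 12699000/88069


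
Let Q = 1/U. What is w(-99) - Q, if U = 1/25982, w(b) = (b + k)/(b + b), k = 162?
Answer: -571611/22 ≈ -25982.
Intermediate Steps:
w(b) = (162 + b)/(2*b) (w(b) = (b + 162)/(b + b) = (162 + b)/((2*b)) = (162 + b)*(1/(2*b)) = (162 + b)/(2*b))
U = 1/25982 ≈ 3.8488e-5
Q = 25982 (Q = 1/(1/25982) = 25982)
w(-99) - Q = (1/2)*(162 - 99)/(-99) - 1*25982 = (1/2)*(-1/99)*63 - 25982 = -7/22 - 25982 = -571611/22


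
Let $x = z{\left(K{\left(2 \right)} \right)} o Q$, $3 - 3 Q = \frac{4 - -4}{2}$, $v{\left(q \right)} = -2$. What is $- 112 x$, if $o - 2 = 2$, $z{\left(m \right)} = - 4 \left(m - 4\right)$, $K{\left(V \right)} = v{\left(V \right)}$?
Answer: $3584$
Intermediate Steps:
$K{\left(V \right)} = -2$
$z{\left(m \right)} = 16 - 4 m$ ($z{\left(m \right)} = - 4 \left(-4 + m\right) = 16 - 4 m$)
$o = 4$ ($o = 2 + 2 = 4$)
$Q = - \frac{1}{3}$ ($Q = 1 - \frac{\left(4 - -4\right) \frac{1}{2}}{3} = 1 - \frac{\left(4 + 4\right) \frac{1}{2}}{3} = 1 - \frac{8 \cdot \frac{1}{2}}{3} = 1 - \frac{4}{3} = - \frac{1}{3} \approx -0.33333$)
$x = -32$ ($x = \left(16 - -8\right) 4 \left(- \frac{1}{3}\right) = \left(16 + 8\right) 4 \left(- \frac{1}{3}\right) = 24 \cdot 4 \left(- \frac{1}{3}\right) = 96 \left(- \frac{1}{3}\right) = -32$)
$- 112 x = \left(-112\right) \left(-32\right) = 3584$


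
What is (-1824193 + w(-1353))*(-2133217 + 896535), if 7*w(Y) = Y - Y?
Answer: 2255946647626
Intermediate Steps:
w(Y) = 0 (w(Y) = (Y - Y)/7 = (1/7)*0 = 0)
(-1824193 + w(-1353))*(-2133217 + 896535) = (-1824193 + 0)*(-2133217 + 896535) = -1824193*(-1236682) = 2255946647626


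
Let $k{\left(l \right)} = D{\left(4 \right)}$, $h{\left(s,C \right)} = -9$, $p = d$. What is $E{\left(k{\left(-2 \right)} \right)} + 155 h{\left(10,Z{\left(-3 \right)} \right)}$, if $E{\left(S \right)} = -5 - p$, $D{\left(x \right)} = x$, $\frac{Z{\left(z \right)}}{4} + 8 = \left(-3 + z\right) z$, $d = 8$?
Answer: $-1408$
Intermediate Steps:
$p = 8$
$Z{\left(z \right)} = -32 + 4 z \left(-3 + z\right)$ ($Z{\left(z \right)} = -32 + 4 \left(-3 + z\right) z = -32 + 4 z \left(-3 + z\right)$)
$k{\left(l \right)} = 4$
$E{\left(S \right)} = -13$ ($E{\left(S \right)} = -5 - 8 = -13$)
$E{\left(k{\left(-2 \right)} \right)} + 155 h{\left(10,Z{\left(-3 \right)} \right)} = -13 + 155 \left(-9\right) = -13 - 1395 = -1408$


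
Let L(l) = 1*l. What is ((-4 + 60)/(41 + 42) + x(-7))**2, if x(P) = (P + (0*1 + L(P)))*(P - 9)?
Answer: 347747904/6889 ≈ 50479.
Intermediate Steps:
L(l) = l
x(P) = 2*P*(-9 + P) (x(P) = (P + (0*1 + P))*(P - 9) = (P + (0 + P))*(-9 + P) = (P + P)*(-9 + P) = (2*P)*(-9 + P) = 2*P*(-9 + P))
((-4 + 60)/(41 + 42) + x(-7))**2 = ((-4 + 60)/(41 + 42) + 2*(-7)*(-9 - 7))**2 = (56/83 + 2*(-7)*(-16))**2 = (56*(1/83) + 224)**2 = (56/83 + 224)**2 = (18648/83)**2 = 347747904/6889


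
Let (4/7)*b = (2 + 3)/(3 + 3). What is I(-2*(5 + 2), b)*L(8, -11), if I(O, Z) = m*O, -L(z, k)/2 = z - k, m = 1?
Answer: 532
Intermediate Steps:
L(z, k) = -2*z + 2*k (L(z, k) = -2*(z - k) = -2*z + 2*k)
b = 35/24 (b = 7*((2 + 3)/(3 + 3))/4 = 7*(5/6)/4 = 7*(5*(⅙))/4 = (7/4)*(⅚) = 35/24 ≈ 1.4583)
I(O, Z) = O (I(O, Z) = 1*O = O)
I(-2*(5 + 2), b)*L(8, -11) = (-2*(5 + 2))*(-2*8 + 2*(-11)) = (-2*7)*(-16 - 22) = -14*(-38) = 532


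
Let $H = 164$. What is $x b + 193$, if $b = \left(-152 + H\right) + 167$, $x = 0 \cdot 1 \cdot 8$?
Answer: $193$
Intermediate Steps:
$x = 0$ ($x = 0 \cdot 8 = 0$)
$b = 179$ ($b = \left(-152 + 164\right) + 167 = 12 + 167 = 179$)
$x b + 193 = 0 \cdot 179 + 193 = 0 + 193 = 193$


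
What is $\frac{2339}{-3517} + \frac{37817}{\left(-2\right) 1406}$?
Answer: $- \frac{139579657}{9889804} \approx -14.113$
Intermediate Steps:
$\frac{2339}{-3517} + \frac{37817}{\left(-2\right) 1406} = 2339 \left(- \frac{1}{3517}\right) + \frac{37817}{-2812} = - \frac{2339}{3517} + 37817 \left(- \frac{1}{2812}\right) = - \frac{2339}{3517} - \frac{37817}{2812} = - \frac{139579657}{9889804}$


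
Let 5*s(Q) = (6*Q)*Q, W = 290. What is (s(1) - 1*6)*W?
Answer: -1392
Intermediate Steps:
s(Q) = 6*Q²/5 (s(Q) = ((6*Q)*Q)/5 = (6*Q²)/5 = 6*Q²/5)
(s(1) - 1*6)*W = ((6/5)*1² - 1*6)*290 = ((6/5)*1 - 6)*290 = (6/5 - 6)*290 = -24/5*290 = -1392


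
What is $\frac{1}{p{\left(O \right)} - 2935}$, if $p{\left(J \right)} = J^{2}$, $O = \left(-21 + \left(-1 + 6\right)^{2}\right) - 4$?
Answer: $- \frac{1}{2935} \approx -0.00034072$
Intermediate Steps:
$O = 0$ ($O = \left(-21 + 5^{2}\right) - 4 = \left(-21 + 25\right) - 4 = 4 - 4 = 0$)
$\frac{1}{p{\left(O \right)} - 2935} = \frac{1}{0^{2} - 2935} = \frac{1}{0 - 2935} = \frac{1}{-2935} = - \frac{1}{2935}$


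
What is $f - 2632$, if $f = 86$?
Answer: $-2546$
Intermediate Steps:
$f - 2632 = 86 - 2632 = -2546$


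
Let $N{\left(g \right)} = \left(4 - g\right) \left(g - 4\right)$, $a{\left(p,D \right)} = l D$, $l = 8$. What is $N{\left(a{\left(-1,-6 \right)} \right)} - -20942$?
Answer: $18238$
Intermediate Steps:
$a{\left(p,D \right)} = 8 D$
$N{\left(g \right)} = \left(-4 + g\right) \left(4 - g\right)$ ($N{\left(g \right)} = \left(4 - g\right) \left(-4 + g\right) = \left(-4 + g\right) \left(4 - g\right)$)
$N{\left(a{\left(-1,-6 \right)} \right)} - -20942 = \left(-16 - \left(8 \left(-6\right)\right)^{2} + 8 \cdot 8 \left(-6\right)\right) - -20942 = \left(-16 - \left(-48\right)^{2} + 8 \left(-48\right)\right) + 20942 = \left(-16 - 2304 - 384\right) + 20942 = -2704 + 20942 = 18238$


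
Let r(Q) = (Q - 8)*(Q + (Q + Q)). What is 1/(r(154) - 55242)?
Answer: 1/12210 ≈ 8.1900e-5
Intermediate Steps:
r(Q) = 3*Q*(-8 + Q) (r(Q) = (-8 + Q)*(Q + 2*Q) = (-8 + Q)*(3*Q) = 3*Q*(-8 + Q))
1/(r(154) - 55242) = 1/(3*154*(-8 + 154) - 55242) = 1/(3*154*146 - 55242) = 1/(67452 - 55242) = 1/12210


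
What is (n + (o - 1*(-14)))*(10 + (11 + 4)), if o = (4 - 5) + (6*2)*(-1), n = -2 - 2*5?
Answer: -275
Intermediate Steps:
n = -12 (n = -2 - 10 = -12)
o = -13 (o = -1 + 12*(-1) = -1 - 12 = -13)
(n + (o - 1*(-14)))*(10 + (11 + 4)) = (-12 + (-13 - 1*(-14)))*(10 + (11 + 4)) = (-12 + (-13 + 14))*(10 + 15) = (-12 + 1)*25 = -11*25 = -275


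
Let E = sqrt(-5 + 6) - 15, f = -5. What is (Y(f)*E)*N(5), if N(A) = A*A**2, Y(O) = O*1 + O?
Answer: 17500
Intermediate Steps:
Y(O) = 2*O (Y(O) = O + O = 2*O)
N(A) = A**3
E = -14 (E = sqrt(1) - 15 = 1 - 15 = -14)
(Y(f)*E)*N(5) = ((2*(-5))*(-14))*5**3 = -10*(-14)*125 = 140*125 = 17500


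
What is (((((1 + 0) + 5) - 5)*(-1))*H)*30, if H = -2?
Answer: 60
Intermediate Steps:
(((((1 + 0) + 5) - 5)*(-1))*H)*30 = (((((1 + 0) + 5) - 5)*(-1))*(-2))*30 = ((((1 + 5) - 5)*(-1))*(-2))*30 = (((6 - 5)*(-1))*(-2))*30 = ((1*(-1))*(-2))*30 = -1*(-2)*30 = 2*30 = 60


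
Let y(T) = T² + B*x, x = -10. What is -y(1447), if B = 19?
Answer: -2093619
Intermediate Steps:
y(T) = -190 + T² (y(T) = T² + 19*(-10) = T² - 190 = -190 + T²)
-y(1447) = -(-190 + 1447²) = -(-190 + 2093809) = -1*2093619 = -2093619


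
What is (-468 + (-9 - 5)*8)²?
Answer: 336400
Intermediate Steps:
(-468 + (-9 - 5)*8)² = (-468 - 14*8)² = (-468 - 112)² = (-580)² = 336400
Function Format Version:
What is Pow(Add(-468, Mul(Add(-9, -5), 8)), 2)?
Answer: 336400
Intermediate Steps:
Pow(Add(-468, Mul(Add(-9, -5), 8)), 2) = Pow(Add(-468, Mul(-14, 8)), 2) = Pow(Add(-468, -112), 2) = Pow(-580, 2) = 336400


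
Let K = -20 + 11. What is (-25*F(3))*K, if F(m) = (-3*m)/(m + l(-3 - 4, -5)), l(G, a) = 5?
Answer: -2025/8 ≈ -253.13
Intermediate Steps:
K = -9
F(m) = -3*m/(5 + m) (F(m) = (-3*m)/(m + 5) = (-3*m)/(5 + m) = -3*m/(5 + m))
(-25*F(3))*K = -(-75)*3/(5 + 3)*(-9) = -(-75)*3/8*(-9) = -25*(-9/8)*(-9) = (225/8)*(-9) = -2025/8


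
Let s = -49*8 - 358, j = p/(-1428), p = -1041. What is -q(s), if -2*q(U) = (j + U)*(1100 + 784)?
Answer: -167983563/238 ≈ -7.0581e+5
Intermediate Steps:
j = 347/476 (j = -1041/(-1428) = -1041*(-1/1428) = 347/476 ≈ 0.72899)
s = -750 (s = -392 - 358 = -750)
q(U) = -163437/238 - 942*U (q(U) = -(347/476 + U)*(1100 + 784)/2 = -(347/476 + U)*1884/2 = -(163437/119 + 1884*U)/2 = -163437/238 - 942*U)
-q(s) = -(-163437/238 - 942*(-750)) = -(-163437/238 + 706500) = -1*167983563/238 = -167983563/238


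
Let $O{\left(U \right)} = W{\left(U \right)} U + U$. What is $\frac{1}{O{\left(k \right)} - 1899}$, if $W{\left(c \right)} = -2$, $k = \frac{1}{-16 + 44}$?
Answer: $- \frac{28}{53173} \approx -0.00052658$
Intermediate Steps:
$k = \frac{1}{28} \approx 0.035714$
$O{\left(U \right)} = - U$ ($O{\left(U \right)} = - 2 U + U = - U$)
$\frac{1}{O{\left(k \right)} - 1899} = \frac{1}{\left(-1\right) \frac{1}{28} - 1899} = \frac{1}{- \frac{1}{28} - 1899} = \frac{1}{- \frac{53173}{28}} = - \frac{28}{53173}$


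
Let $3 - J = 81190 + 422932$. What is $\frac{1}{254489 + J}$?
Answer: $- \frac{1}{249630} \approx -4.0059 \cdot 10^{-6}$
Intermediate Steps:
$J = -504119$ ($J = 3 - \left(81190 + 422932\right) = 3 - 504122 = -504119$)
$\frac{1}{254489 + J} = \frac{1}{254489 - 504119} = \frac{1}{-249630} = - \frac{1}{249630}$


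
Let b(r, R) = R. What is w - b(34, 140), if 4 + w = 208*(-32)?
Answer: -6800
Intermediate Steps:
w = -6660 (w = -4 + 208*(-32) = -4 - 6656 = -6660)
w - b(34, 140) = -6660 - 1*140 = -6660 - 140 = -6800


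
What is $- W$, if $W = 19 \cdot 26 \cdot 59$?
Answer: $-29146$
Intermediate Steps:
$W = 29146$ ($W = 494 \cdot 59 = 29146$)
$- W = \left(-1\right) 29146 = -29146$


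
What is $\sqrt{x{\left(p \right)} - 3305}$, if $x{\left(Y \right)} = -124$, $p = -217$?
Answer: $3 i \sqrt{381} \approx 58.558 i$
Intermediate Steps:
$\sqrt{x{\left(p \right)} - 3305} = \sqrt{-124 - 3305} = \sqrt{-3429} = 3 i \sqrt{381}$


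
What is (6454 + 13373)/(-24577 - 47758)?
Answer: -19827/72335 ≈ -0.27410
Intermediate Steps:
(6454 + 13373)/(-24577 - 47758) = 19827/(-72335) = 19827*(-1/72335) = -19827/72335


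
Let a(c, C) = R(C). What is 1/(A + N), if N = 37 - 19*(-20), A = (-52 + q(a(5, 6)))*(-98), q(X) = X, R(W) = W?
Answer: 1/4925 ≈ 0.00020305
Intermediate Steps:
a(c, C) = C
A = 4508 (A = (-52 + 6)*(-98) = -46*(-98) = 4508)
N = 417 (N = 37 + 380 = 417)
1/(A + N) = 1/(4508 + 417) = 1/4925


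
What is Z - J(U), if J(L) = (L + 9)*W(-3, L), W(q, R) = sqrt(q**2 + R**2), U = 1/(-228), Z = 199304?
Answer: 199304 - 2051*sqrt(467857)/51984 ≈ 1.9928e+5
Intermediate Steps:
U = -1/228 ≈ -0.0043860
W(q, R) = sqrt(R**2 + q**2)
J(L) = sqrt(9 + L**2)*(9 + L) (J(L) = (L + 9)*sqrt(L**2 + (-3)**2) = (9 + L)*sqrt(L**2 + 9) = (9 + L)*sqrt(9 + L**2) = sqrt(9 + L**2)*(9 + L))
Z - J(U) = 199304 - sqrt(9 + (-1/228)**2)*(9 - 1/228) = 199304 - sqrt(9 + 1/51984)*2051/228 = 199304 - sqrt(467857/51984)*2051/228 = 199304 - sqrt(467857)/228*2051/228 = 199304 - 2051*sqrt(467857)/51984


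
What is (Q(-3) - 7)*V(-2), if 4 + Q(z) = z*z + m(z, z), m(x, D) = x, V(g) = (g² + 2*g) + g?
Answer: 10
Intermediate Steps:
V(g) = g² + 3*g
Q(z) = -4 + z + z² (Q(z) = -4 + (z*z + z) = -4 + (z² + z) = -4 + (z + z²) = -4 + z + z²)
(Q(-3) - 7)*V(-2) = ((-4 - 3 + (-3)²) - 7)*(-2*(3 - 2)) = ((-4 - 3 + 9) - 7)*(-2*1) = (2 - 7)*(-2) = -5*(-2) = 10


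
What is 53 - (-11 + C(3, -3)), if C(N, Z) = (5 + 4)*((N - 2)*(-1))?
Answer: 73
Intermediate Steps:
C(N, Z) = 18 - 9*N (C(N, Z) = 9*((-2 + N)*(-1)) = 9*(2 - N) = 18 - 9*N)
53 - (-11 + C(3, -3)) = 53 - (-11 + (18 - 9*3)) = 53 - (-11 + (18 - 27)) = 53 - (-11 - 9) = 53 - (-20) = 53 - 1*(-20) = 53 + 20 = 73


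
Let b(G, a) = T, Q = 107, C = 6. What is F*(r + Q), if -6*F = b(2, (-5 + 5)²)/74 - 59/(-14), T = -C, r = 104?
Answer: -451751/3108 ≈ -145.35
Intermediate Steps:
T = -6 (T = -1*6 = -6)
b(G, a) = -6
F = -2141/3108 (F = -(-6/74 - 59/(-14))/6 = -(-6*1/74 - 59*(-1/14))/6 = -(-3/37 + 59/14)/6 = -⅙*2141/518 = -2141/3108 ≈ -0.68887)
F*(r + Q) = -2141*(104 + 107)/3108 = -2141/3108*211 = -451751/3108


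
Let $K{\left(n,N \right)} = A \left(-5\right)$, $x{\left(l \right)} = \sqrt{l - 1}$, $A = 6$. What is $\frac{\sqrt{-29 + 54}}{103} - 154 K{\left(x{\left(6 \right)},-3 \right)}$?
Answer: $\frac{475865}{103} \approx 4620.0$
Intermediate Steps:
$x{\left(l \right)} = \sqrt{-1 + l}$
$K{\left(n,N \right)} = -30$ ($K{\left(n,N \right)} = 6 \left(-5\right) = -30$)
$\frac{\sqrt{-29 + 54}}{103} - 154 K{\left(x{\left(6 \right)},-3 \right)} = \frac{\sqrt{-29 + 54}}{103} - -4620 = \sqrt{25} \cdot \frac{1}{103} + 4620 = 5 \cdot \frac{1}{103} + 4620 = \frac{5}{103} + 4620 = \frac{475865}{103}$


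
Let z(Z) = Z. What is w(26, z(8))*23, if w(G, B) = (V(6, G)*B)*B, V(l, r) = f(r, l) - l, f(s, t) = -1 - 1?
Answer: -11776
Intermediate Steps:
f(s, t) = -2
V(l, r) = -2 - l
w(G, B) = -8*B**2 (w(G, B) = ((-2 - 1*6)*B)*B = ((-2 - 6)*B)*B = (-8*B)*B = -8*B**2)
w(26, z(8))*23 = -8*8**2*23 = -8*64*23 = -512*23 = -11776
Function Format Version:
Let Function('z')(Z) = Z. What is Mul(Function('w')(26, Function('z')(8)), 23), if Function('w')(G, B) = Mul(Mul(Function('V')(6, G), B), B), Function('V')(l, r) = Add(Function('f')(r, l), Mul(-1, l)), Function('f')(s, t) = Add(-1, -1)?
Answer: -11776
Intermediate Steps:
Function('f')(s, t) = -2
Function('V')(l, r) = Add(-2, Mul(-1, l))
Function('w')(G, B) = Mul(-8, Pow(B, 2)) (Function('w')(G, B) = Mul(Mul(Add(-2, Mul(-1, 6)), B), B) = Mul(Mul(Add(-2, -6), B), B) = Mul(Mul(-8, B), B) = Mul(-8, Pow(B, 2)))
Mul(Function('w')(26, Function('z')(8)), 23) = Mul(Mul(-8, Pow(8, 2)), 23) = Mul(Mul(-8, 64), 23) = Mul(-512, 23) = -11776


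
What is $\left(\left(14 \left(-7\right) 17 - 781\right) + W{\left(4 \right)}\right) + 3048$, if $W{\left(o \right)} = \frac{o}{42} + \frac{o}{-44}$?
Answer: $\frac{138832}{231} \approx 601.0$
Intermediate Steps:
$W{\left(o \right)} = \frac{o}{924}$ ($W{\left(o \right)} = o \frac{1}{42} + o \left(- \frac{1}{44}\right) = \frac{o}{42} - \frac{o}{44} = \frac{o}{924}$)
$\left(\left(14 \left(-7\right) 17 - 781\right) + W{\left(4 \right)}\right) + 3048 = \left(\left(14 \left(-7\right) 17 - 781\right) + \frac{1}{924} \cdot 4\right) + 3048 = \left(\left(\left(-98\right) 17 - 781\right) + \frac{1}{231}\right) + 3048 = \left(\left(-1666 - 781\right) + \frac{1}{231}\right) + 3048 = \left(-2447 + \frac{1}{231}\right) + 3048 = - \frac{565256}{231} + 3048 = \frac{138832}{231}$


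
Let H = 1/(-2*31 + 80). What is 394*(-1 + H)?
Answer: -3349/9 ≈ -372.11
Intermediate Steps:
H = 1/18 (H = 1/(-62 + 80) = 1/18 ≈ 0.055556)
394*(-1 + H) = 394*(-1 + 1/18) = 394*(-17/18) = -3349/9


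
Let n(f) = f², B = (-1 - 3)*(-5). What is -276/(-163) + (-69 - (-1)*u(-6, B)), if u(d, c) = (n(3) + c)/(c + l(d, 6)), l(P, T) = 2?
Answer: -236635/3586 ≈ -65.989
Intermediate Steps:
B = 20 (B = -4*(-5) = 20)
u(d, c) = (9 + c)/(2 + c) (u(d, c) = (3² + c)/(c + 2) = (9 + c)/(2 + c))
-276/(-163) + (-69 - (-1)*u(-6, B)) = -276/(-163) + (-69 - (-1)*(9 + 20)/(2 + 20)) = -276*(-1/163) + (-69 - (-1)*29/22) = 276/163 + (-69 - (-1)*(1/22)*29) = 276/163 + (-69 - (-1)*29/22) = 276/163 + (-69 - 1*(-29/22)) = 276/163 + (-69 + 29/22) = 276/163 - 1489/22 = -236635/3586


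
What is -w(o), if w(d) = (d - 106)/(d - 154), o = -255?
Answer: -361/409 ≈ -0.88264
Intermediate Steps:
w(d) = (-106 + d)/(-154 + d)
-w(o) = -(-106 - 255)/(-154 - 255) = -(-361)/(-409) = -(-1)*(-361)/409 = -1*361/409 = -361/409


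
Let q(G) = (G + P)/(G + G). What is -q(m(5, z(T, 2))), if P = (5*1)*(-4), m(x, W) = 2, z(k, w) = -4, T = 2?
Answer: 9/2 ≈ 4.5000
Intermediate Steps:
P = -20 (P = 5*(-4) = -20)
q(G) = (-20 + G)/(2*G) (q(G) = (G - 20)/(G + G) = (-20 + G)/((2*G)) = (-20 + G)*(1/(2*G)) = (-20 + G)/(2*G))
-q(m(5, z(T, 2))) = -(-20 + 2)/(2*2) = -(-18)/(2*2) = -1*(-9/2) = 9/2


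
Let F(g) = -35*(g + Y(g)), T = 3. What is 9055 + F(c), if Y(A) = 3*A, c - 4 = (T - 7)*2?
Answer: 9615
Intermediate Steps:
c = -4 (c = 4 + (3 - 7)*2 = 4 - 4*2 = 4 - 8 = -4)
F(g) = -140*g (F(g) = -35*(g + 3*g) = -140*g)
9055 + F(c) = 9055 - 140*(-4) = 9055 + 560 = 9615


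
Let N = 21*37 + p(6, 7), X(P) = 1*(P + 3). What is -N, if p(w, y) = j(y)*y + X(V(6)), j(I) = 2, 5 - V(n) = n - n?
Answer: -799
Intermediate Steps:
V(n) = 5 (V(n) = 5 - (n - n) = 5 - 1*0 = 5 + 0 = 5)
X(P) = 3 + P (X(P) = 1*(3 + P) = 3 + P)
p(w, y) = 8 + 2*y (p(w, y) = 2*y + (3 + 5) = 2*y + 8 = 8 + 2*y)
N = 799 (N = 21*37 + (8 + 2*7) = 777 + (8 + 14) = 777 + 22 = 799)
-N = -1*799 = -799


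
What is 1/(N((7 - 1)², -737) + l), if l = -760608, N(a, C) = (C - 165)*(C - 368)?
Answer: 1/236102 ≈ 4.2355e-6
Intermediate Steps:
N(a, C) = (-368 + C)*(-165 + C) (N(a, C) = (-165 + C)*(-368 + C) = (-368 + C)*(-165 + C))
1/(N((7 - 1)², -737) + l) = 1/((60720 + (-737)² - 533*(-737)) - 760608) = 1/((60720 + 543169 + 392821) - 760608) = 1/(996710 - 760608) = 1/236102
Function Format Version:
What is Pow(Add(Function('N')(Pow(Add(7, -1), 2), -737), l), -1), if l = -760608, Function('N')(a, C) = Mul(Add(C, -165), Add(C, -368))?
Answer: Rational(1, 236102) ≈ 4.2355e-6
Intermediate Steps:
Function('N')(a, C) = Mul(Add(-368, C), Add(-165, C)) (Function('N')(a, C) = Mul(Add(-165, C), Add(-368, C)) = Mul(Add(-368, C), Add(-165, C)))
Pow(Add(Function('N')(Pow(Add(7, -1), 2), -737), l), -1) = Pow(Add(Add(60720, Pow(-737, 2), Mul(-533, -737)), -760608), -1) = Pow(Add(Add(60720, 543169, 392821), -760608), -1) = Pow(Add(996710, -760608), -1) = Pow(236102, -1) = Rational(1, 236102)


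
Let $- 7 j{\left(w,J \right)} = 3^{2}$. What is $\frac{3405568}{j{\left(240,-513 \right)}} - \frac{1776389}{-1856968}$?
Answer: $- \frac{44268199597267}{16712712} \approx -2.6488 \cdot 10^{6}$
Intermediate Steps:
$j{\left(w,J \right)} = - \frac{9}{7}$ ($j{\left(w,J \right)} = - \frac{3^{2}}{7} = \left(- \frac{1}{7}\right) 9 = - \frac{9}{7}$)
$\frac{3405568}{j{\left(240,-513 \right)}} - \frac{1776389}{-1856968} = \frac{3405568}{- \frac{9}{7}} - \frac{1776389}{-1856968} = 3405568 \left(- \frac{7}{9}\right) - - \frac{1776389}{1856968} = - \frac{23838976}{9} + \frac{1776389}{1856968} = - \frac{44268199597267}{16712712}$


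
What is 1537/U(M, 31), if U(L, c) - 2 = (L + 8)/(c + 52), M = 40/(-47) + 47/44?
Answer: 263816828/360281 ≈ 732.25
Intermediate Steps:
M = 449/2068 (M = 40*(-1/47) + 47*(1/44) = -40/47 + 47/44 = 449/2068 ≈ 0.21712)
U(L, c) = 2 + (8 + L)/(52 + c) (U(L, c) = 2 + (L + 8)/(c + 52) = 2 + (8 + L)/(52 + c))
1537/U(M, 31) = 1537/(((112 + 449/2068 + 2*31)/(52 + 31))) = 1537/(((112 + 449/2068 + 62)/83)) = 1537/(((1/83)*(360281/2068))) = 1537/(360281/171644) = 1537*(171644/360281) = 263816828/360281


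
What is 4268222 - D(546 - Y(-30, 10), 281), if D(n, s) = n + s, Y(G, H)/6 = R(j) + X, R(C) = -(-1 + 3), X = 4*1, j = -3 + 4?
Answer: 4267407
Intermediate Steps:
j = 1
X = 4
R(C) = -2 (R(C) = -1*2 = -2)
Y(G, H) = 12 (Y(G, H) = 6*(-2 + 4) = 6*2 = 12)
4268222 - D(546 - Y(-30, 10), 281) = 4268222 - ((546 - 1*12) + 281) = 4268222 - ((546 - 12) + 281) = 4268222 - (534 + 281) = 4268222 - 1*815 = 4268222 - 815 = 4267407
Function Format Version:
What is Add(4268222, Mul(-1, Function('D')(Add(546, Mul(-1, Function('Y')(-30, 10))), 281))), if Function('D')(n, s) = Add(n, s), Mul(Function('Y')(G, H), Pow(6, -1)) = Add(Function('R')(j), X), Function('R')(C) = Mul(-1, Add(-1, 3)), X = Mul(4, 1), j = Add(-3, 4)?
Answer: 4267407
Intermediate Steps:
j = 1
X = 4
Function('R')(C) = -2 (Function('R')(C) = Mul(-1, 2) = -2)
Function('Y')(G, H) = 12 (Function('Y')(G, H) = Mul(6, Add(-2, 4)) = Mul(6, 2) = 12)
Add(4268222, Mul(-1, Function('D')(Add(546, Mul(-1, Function('Y')(-30, 10))), 281))) = Add(4268222, Mul(-1, Add(Add(546, Mul(-1, 12)), 281))) = Add(4268222, Mul(-1, Add(Add(546, -12), 281))) = Add(4268222, Mul(-1, Add(534, 281))) = Add(4268222, Mul(-1, 815)) = Add(4268222, -815) = 4267407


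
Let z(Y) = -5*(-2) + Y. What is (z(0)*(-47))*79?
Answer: -37130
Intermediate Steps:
z(Y) = 10 + Y
(z(0)*(-47))*79 = ((10 + 0)*(-47))*79 = (10*(-47))*79 = -470*79 = -37130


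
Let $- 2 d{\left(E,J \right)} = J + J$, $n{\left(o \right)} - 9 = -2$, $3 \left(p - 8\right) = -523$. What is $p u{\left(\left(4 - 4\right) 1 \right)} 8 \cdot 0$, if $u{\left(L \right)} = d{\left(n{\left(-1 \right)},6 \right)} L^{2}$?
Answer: $0$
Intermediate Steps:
$p = - \frac{499}{3}$ ($p = 8 + \frac{1}{3} \left(-523\right) = 8 - \frac{523}{3} = - \frac{499}{3} \approx -166.33$)
$n{\left(o \right)} = 7$ ($n{\left(o \right)} = 9 - 2 = 7$)
$d{\left(E,J \right)} = - J$ ($d{\left(E,J \right)} = - \frac{J + J}{2} = - \frac{2 J}{2} = - J$)
$u{\left(L \right)} = - 6 L^{2}$ ($u{\left(L \right)} = \left(-1\right) 6 L^{2} = - 6 L^{2}$)
$p u{\left(\left(4 - 4\right) 1 \right)} 8 \cdot 0 = - \frac{499 - 6 \left(\left(4 - 4\right) 1\right)^{2} \cdot 8 \cdot 0}{3} = - \frac{499 - 6 \left(0 \cdot 1\right)^{2} \cdot 8 \cdot 0}{3} = - \frac{499 - 6 \cdot 0^{2} \cdot 8 \cdot 0}{3} = - \frac{499 \left(-6\right) 0 \cdot 8 \cdot 0}{3} = - \frac{499 \cdot 0 \cdot 8 \cdot 0}{3} = - \frac{499 \cdot 0 \cdot 0}{3} = \left(- \frac{499}{3}\right) 0 = 0$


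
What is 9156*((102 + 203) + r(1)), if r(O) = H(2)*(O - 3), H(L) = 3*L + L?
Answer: 2646084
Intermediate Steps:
H(L) = 4*L
r(O) = -24 + 8*O (r(O) = (4*2)*(O - 3) = 8*(-3 + O) = -24 + 8*O)
9156*((102 + 203) + r(1)) = 9156*((102 + 203) + (-24 + 8*1)) = 9156*(305 + (-24 + 8)) = 9156*(305 - 16) = 9156*289 = 2646084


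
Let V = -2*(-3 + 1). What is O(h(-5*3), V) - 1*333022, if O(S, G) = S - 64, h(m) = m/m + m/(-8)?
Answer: -2664665/8 ≈ -3.3308e+5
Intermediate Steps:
h(m) = 1 - m/8 (h(m) = 1 + m*(-⅛) = 1 - m/8)
V = 4 (V = -2*(-2) = 4)
O(S, G) = -64 + S
O(h(-5*3), V) - 1*333022 = (-64 + (1 - (-5)*3/8)) - 1*333022 = (-64 + (1 - ⅛*(-15))) - 333022 = (-64 + (1 + 15/8)) - 333022 = (-64 + 23/8) - 333022 = -489/8 - 333022 = -2664665/8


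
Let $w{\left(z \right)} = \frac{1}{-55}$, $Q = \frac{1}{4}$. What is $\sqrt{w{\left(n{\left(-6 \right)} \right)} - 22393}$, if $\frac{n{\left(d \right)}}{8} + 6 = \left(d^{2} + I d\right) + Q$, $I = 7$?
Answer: $\frac{16 i \sqrt{264605}}{55} \approx 149.64 i$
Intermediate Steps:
$Q = \frac{1}{4} \approx 0.25$
$n{\left(d \right)} = -46 + 8 d^{2} + 56 d$ ($n{\left(d \right)} = -48 + 8 \left(\left(d^{2} + 7 d\right) + \frac{1}{4}\right) = -48 + 8 \left(\frac{1}{4} + d^{2} + 7 d\right) = -48 + \left(2 + 8 d^{2} + 56 d\right) = -46 + 8 d^{2} + 56 d$)
$w{\left(z \right)} = - \frac{1}{55}$
$\sqrt{w{\left(n{\left(-6 \right)} \right)} - 22393} = \sqrt{- \frac{1}{55} - 22393} = \sqrt{- \frac{1231616}{55}} = \frac{16 i \sqrt{264605}}{55}$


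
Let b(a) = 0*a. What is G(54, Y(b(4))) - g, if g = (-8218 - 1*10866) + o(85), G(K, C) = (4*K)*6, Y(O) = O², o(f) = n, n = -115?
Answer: 20495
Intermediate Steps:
o(f) = -115
b(a) = 0
G(K, C) = 24*K
g = -19199 (g = (-8218 - 1*10866) - 115 = (-8218 - 10866) - 115 = -19084 - 115 = -19199)
G(54, Y(b(4))) - g = 24*54 - 1*(-19199) = 1296 + 19199 = 20495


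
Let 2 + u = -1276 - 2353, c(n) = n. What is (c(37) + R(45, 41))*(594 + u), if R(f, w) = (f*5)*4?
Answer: -2845669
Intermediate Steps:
u = -3631 (u = -2 + (-1276 - 2353) = -2 - 3629 = -3631)
R(f, w) = 20*f (R(f, w) = (5*f)*4 = 20*f)
(c(37) + R(45, 41))*(594 + u) = (37 + 20*45)*(594 - 3631) = (37 + 900)*(-3037) = 937*(-3037) = -2845669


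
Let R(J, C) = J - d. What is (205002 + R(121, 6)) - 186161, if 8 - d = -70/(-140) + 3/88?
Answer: 1667999/88 ≈ 18955.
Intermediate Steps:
d = 657/88 (d = 8 - (-70/(-140) + 3/88) = 8 - (-70*(-1/140) + 3*(1/88)) = 8 - (½ + 3/88) = 8 - 1*47/88 = 8 - 47/88 = 657/88 ≈ 7.4659)
R(J, C) = -657/88 + J (R(J, C) = J - 1*657/88 = J - 657/88 = -657/88 + J)
(205002 + R(121, 6)) - 186161 = (205002 + (-657/88 + 121)) - 186161 = (205002 + 9991/88) - 186161 = 18050167/88 - 186161 = 1667999/88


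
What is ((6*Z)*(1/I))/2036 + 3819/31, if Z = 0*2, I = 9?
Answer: 3819/31 ≈ 123.19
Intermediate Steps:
Z = 0
((6*Z)*(1/I))/2036 + 3819/31 = ((6*0)*(1/9))/2036 + 3819/31 = (0*(1*(⅑)))*(1/2036) + 3819*(1/31) = (0*(⅑))*(1/2036) + 3819/31 = 0*(1/2036) + 3819/31 = 0 + 3819/31 = 3819/31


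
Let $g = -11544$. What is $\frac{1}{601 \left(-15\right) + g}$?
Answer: $- \frac{1}{20559} \approx -4.864 \cdot 10^{-5}$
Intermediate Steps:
$\frac{1}{601 \left(-15\right) + g} = \frac{1}{601 \left(-15\right) - 11544} = \frac{1}{-9015 - 11544} = \frac{1}{-20559} = - \frac{1}{20559}$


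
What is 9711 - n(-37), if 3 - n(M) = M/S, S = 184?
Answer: 1786235/184 ≈ 9707.8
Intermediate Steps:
n(M) = 3 - M/184
9711 - n(-37) = 9711 - (3 - 1/184*(-37)) = 9711 - (3 + 37/184) = 9711 - 1*589/184 = 9711 - 589/184 = 1786235/184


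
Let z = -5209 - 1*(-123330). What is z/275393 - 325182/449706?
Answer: -6072187350/20640980743 ≈ -0.29418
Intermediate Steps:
z = 118121 (z = -5209 + 123330 = 118121)
z/275393 - 325182/449706 = 118121/275393 - 325182/449706 = 118121*(1/275393) - 325182*1/449706 = 118121/275393 - 54197/74951 = -6072187350/20640980743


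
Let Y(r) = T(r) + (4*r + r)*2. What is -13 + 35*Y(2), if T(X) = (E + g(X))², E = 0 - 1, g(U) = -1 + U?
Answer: 687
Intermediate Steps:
E = -1
T(X) = (-2 + X)² (T(X) = (-1 + (-1 + X))² = (-2 + X)²)
Y(r) = (-2 + r)² + 10*r (Y(r) = (-2 + r)² + (4*r + r)*2 = (-2 + r)² + (5*r)*2 = (-2 + r)² + 10*r)
-13 + 35*Y(2) = -13 + 35*((-2 + 2)² + 10*2) = -13 + 35*(0² + 20) = -13 + 35*(0 + 20) = -13 + 35*20 = -13 + 700 = 687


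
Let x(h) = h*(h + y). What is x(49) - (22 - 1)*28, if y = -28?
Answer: 441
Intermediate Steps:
x(h) = h*(-28 + h) (x(h) = h*(h - 28) = h*(-28 + h))
x(49) - (22 - 1)*28 = 49*(-28 + 49) - (22 - 1)*28 = 49*21 - 21*28 = 1029 - 1*588 = 1029 - 588 = 441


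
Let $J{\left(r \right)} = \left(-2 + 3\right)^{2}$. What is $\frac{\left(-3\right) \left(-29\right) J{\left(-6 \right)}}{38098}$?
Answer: $\frac{87}{38098} \approx 0.0022836$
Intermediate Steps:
$J{\left(r \right)} = 1$ ($J{\left(r \right)} = 1^{2} = 1$)
$\frac{\left(-3\right) \left(-29\right) J{\left(-6 \right)}}{38098} = \frac{\left(-3\right) \left(-29\right) 1}{38098} = 87 \cdot 1 \cdot \frac{1}{38098} = 87 \cdot \frac{1}{38098} = \frac{87}{38098}$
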